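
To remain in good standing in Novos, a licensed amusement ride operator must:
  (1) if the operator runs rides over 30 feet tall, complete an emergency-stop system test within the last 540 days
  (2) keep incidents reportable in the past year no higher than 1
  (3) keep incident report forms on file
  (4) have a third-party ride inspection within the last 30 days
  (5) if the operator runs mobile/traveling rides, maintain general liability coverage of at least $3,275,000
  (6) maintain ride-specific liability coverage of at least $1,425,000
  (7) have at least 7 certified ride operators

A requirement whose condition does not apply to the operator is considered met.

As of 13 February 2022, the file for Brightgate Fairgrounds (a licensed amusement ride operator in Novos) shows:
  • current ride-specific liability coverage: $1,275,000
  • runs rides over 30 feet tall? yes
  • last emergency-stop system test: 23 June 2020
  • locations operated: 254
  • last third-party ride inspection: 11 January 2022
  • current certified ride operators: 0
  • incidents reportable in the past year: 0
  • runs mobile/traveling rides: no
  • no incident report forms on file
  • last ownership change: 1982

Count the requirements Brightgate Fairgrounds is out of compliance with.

1. condition 'runs rides over 30 feet tall' holds; emergency-stop system test 600 days ago vs limit 540 → not met
2. incidents reportable in the past year 0 ≤ 1 → met
3. incident report forms absent → not met
4. third-party ride inspection 33 days ago vs limit 30 → not met
5. condition 'runs mobile/traveling rides' does not hold → requirement n/a → met
6. ride-specific liability coverage $1,275,000 < $1,425,000 → not met
7. certified ride operators 0 < 7 → not met
Not met: 5 of 7

5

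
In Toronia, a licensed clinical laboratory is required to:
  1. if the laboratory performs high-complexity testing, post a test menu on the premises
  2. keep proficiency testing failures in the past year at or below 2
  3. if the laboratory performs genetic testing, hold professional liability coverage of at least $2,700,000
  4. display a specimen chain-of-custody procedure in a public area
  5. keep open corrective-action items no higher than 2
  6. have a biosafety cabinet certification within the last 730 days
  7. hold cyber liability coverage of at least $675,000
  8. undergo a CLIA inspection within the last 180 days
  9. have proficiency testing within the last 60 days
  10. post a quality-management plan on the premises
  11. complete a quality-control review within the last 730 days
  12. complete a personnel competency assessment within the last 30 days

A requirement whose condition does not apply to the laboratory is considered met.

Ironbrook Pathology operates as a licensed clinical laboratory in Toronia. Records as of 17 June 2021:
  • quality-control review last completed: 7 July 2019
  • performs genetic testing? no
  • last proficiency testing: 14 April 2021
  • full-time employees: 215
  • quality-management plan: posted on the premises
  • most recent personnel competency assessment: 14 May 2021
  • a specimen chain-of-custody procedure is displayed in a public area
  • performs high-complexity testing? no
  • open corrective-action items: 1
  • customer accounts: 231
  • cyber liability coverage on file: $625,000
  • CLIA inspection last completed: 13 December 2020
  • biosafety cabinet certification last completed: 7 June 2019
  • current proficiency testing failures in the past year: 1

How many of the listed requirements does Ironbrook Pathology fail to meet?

1. condition 'performs high-complexity testing' does not hold → requirement n/a → met
2. proficiency testing failures in the past year 1 ≤ 2 → met
3. condition 'performs genetic testing' does not hold → requirement n/a → met
4. specimen chain-of-custody procedure present → met
5. open corrective-action items 1 ≤ 2 → met
6. biosafety cabinet certification 741 days ago vs limit 730 → not met
7. cyber liability coverage $625,000 < $675,000 → not met
8. CLIA inspection 186 days ago vs limit 180 → not met
9. proficiency testing 64 days ago vs limit 60 → not met
10. quality-management plan present → met
11. quality-control review 711 days ago vs limit 730 → met
12. personnel competency assessment 34 days ago vs limit 30 → not met
Not met: 5 of 12

5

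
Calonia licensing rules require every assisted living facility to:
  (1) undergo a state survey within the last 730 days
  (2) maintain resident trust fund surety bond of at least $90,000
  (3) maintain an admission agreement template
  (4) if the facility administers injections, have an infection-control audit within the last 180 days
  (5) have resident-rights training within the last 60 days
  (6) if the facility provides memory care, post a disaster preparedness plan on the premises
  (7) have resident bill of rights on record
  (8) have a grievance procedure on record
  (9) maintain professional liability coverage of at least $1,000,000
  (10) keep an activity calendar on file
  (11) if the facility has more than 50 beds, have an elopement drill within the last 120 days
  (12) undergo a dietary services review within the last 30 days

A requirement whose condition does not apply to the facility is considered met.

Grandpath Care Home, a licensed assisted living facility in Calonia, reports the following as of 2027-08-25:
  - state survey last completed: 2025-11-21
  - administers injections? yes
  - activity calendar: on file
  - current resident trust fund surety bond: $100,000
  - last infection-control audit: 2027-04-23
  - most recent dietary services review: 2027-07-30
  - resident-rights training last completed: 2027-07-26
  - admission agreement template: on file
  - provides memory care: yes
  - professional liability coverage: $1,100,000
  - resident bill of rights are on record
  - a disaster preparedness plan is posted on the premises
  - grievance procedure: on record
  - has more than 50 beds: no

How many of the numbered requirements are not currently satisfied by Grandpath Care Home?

0

1. state survey 642 days ago vs limit 730 → met
2. resident trust fund surety bond $100,000 ≥ $90,000 → met
3. admission agreement template present → met
4. condition 'administers injections' holds; infection-control audit 124 days ago vs limit 180 → met
5. resident-rights training 30 days ago vs limit 60 → met
6. condition 'provides memory care' holds; disaster preparedness plan present → met
7. resident bill of rights present → met
8. grievance procedure present → met
9. professional liability coverage $1,100,000 ≥ $1,000,000 → met
10. activity calendar present → met
11. condition 'has more than 50 beds' does not hold → requirement n/a → met
12. dietary services review 26 days ago vs limit 30 → met
Not met: 0 of 12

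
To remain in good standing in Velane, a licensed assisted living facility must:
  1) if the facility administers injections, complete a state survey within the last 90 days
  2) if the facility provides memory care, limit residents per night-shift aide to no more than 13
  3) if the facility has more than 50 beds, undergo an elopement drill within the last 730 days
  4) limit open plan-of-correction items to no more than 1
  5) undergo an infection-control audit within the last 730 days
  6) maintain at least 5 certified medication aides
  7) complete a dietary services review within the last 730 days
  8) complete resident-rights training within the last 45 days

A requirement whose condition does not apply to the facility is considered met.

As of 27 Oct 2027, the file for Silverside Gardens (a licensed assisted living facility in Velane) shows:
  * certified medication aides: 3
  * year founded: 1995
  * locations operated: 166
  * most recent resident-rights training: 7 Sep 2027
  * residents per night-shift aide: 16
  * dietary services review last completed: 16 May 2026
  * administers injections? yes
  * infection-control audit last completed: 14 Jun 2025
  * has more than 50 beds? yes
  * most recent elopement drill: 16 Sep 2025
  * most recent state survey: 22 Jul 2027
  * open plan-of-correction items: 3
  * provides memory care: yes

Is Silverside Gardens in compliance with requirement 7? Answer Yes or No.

Yes

7. dietary services review 529 days ago vs limit 730 → met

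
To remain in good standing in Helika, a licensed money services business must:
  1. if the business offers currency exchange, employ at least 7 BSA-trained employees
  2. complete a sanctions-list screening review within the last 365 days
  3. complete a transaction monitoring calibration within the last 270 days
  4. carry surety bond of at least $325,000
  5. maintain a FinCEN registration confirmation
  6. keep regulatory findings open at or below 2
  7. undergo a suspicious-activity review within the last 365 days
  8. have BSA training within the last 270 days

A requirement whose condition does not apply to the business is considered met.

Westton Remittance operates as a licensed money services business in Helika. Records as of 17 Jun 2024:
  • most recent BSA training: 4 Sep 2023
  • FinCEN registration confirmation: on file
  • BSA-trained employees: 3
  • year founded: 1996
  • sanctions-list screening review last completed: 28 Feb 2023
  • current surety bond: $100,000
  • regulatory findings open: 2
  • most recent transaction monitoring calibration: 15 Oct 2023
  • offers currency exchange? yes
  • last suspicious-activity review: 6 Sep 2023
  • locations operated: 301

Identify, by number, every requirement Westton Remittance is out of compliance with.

1. condition 'offers currency exchange' holds; BSA-trained employees 3 < 7 → not met
2. sanctions-list screening review 475 days ago vs limit 365 → not met
3. transaction monitoring calibration 246 days ago vs limit 270 → met
4. surety bond $100,000 < $325,000 → not met
5. FinCEN registration confirmation present → met
6. regulatory findings open 2 ≤ 2 → met
7. suspicious-activity review 285 days ago vs limit 365 → met
8. BSA training 287 days ago vs limit 270 → not met
Not met: 1, 2, 4, 8

1, 2, 4, 8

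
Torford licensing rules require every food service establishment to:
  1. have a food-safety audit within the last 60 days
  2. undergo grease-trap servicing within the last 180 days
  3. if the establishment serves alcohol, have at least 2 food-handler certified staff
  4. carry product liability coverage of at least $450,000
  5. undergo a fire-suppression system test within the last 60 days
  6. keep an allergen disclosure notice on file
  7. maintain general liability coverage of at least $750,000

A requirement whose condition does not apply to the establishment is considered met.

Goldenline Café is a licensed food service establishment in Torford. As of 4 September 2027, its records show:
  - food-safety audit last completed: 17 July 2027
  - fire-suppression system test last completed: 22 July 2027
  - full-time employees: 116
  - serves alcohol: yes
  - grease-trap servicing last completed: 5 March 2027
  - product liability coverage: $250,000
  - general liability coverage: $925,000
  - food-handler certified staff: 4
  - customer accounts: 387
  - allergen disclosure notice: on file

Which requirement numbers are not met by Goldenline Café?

1. food-safety audit 49 days ago vs limit 60 → met
2. grease-trap servicing 183 days ago vs limit 180 → not met
3. condition 'serves alcohol' holds; food-handler certified staff 4 ≥ 2 → met
4. product liability coverage $250,000 < $450,000 → not met
5. fire-suppression system test 44 days ago vs limit 60 → met
6. allergen disclosure notice present → met
7. general liability coverage $925,000 ≥ $750,000 → met
Not met: 2, 4

2, 4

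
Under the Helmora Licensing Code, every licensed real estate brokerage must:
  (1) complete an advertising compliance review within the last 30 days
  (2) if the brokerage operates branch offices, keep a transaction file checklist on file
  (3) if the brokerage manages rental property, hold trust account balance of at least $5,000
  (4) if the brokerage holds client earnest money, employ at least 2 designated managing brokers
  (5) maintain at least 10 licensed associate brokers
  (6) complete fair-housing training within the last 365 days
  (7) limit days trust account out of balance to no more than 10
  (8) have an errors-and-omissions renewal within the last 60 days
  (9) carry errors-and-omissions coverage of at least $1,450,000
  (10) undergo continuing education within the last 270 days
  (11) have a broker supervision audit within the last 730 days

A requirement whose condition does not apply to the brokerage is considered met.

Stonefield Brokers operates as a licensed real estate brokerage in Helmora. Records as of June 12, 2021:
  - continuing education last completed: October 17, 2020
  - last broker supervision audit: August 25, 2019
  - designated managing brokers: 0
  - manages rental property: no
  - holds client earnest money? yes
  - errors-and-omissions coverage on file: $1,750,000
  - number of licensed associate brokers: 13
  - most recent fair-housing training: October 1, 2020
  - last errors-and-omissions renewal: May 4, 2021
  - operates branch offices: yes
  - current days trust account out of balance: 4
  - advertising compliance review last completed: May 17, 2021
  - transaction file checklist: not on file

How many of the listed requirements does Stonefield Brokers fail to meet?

2

1. advertising compliance review 26 days ago vs limit 30 → met
2. condition 'operates branch offices' holds; transaction file checklist absent → not met
3. condition 'manages rental property' does not hold → requirement n/a → met
4. condition 'holds client earnest money' holds; designated managing brokers 0 < 2 → not met
5. licensed associate brokers 13 ≥ 10 → met
6. fair-housing training 254 days ago vs limit 365 → met
7. days trust account out of balance 4 ≤ 10 → met
8. errors-and-omissions renewal 39 days ago vs limit 60 → met
9. errors-and-omissions coverage $1,750,000 ≥ $1,450,000 → met
10. continuing education 238 days ago vs limit 270 → met
11. broker supervision audit 657 days ago vs limit 730 → met
Not met: 2 of 11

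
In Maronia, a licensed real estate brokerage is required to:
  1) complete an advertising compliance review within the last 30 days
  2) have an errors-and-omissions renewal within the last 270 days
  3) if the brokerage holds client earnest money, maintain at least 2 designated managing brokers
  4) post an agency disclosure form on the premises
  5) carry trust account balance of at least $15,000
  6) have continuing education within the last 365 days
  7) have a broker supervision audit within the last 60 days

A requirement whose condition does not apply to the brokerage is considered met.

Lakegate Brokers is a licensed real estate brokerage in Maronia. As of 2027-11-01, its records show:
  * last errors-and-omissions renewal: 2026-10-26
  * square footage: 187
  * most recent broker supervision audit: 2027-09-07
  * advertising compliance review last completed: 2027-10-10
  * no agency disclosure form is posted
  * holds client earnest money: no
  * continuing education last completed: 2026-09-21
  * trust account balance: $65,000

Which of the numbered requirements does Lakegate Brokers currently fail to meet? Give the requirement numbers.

2, 4, 6

1. advertising compliance review 22 days ago vs limit 30 → met
2. errors-and-omissions renewal 371 days ago vs limit 270 → not met
3. condition 'holds client earnest money' does not hold → requirement n/a → met
4. agency disclosure form absent → not met
5. trust account balance $65,000 ≥ $15,000 → met
6. continuing education 406 days ago vs limit 365 → not met
7. broker supervision audit 55 days ago vs limit 60 → met
Not met: 2, 4, 6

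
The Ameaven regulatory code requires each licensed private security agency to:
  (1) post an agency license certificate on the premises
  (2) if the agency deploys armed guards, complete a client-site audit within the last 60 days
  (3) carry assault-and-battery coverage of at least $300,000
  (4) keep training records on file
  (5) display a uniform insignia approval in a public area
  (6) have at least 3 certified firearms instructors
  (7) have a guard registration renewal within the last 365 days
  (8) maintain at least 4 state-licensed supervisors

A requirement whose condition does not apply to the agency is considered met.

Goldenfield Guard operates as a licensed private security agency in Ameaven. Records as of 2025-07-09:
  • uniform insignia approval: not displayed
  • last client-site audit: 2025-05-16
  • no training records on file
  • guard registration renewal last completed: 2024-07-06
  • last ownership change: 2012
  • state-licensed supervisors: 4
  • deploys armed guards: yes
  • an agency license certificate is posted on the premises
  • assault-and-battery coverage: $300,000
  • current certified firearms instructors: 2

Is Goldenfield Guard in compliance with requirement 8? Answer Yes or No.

8. state-licensed supervisors 4 ≥ 4 → met

Yes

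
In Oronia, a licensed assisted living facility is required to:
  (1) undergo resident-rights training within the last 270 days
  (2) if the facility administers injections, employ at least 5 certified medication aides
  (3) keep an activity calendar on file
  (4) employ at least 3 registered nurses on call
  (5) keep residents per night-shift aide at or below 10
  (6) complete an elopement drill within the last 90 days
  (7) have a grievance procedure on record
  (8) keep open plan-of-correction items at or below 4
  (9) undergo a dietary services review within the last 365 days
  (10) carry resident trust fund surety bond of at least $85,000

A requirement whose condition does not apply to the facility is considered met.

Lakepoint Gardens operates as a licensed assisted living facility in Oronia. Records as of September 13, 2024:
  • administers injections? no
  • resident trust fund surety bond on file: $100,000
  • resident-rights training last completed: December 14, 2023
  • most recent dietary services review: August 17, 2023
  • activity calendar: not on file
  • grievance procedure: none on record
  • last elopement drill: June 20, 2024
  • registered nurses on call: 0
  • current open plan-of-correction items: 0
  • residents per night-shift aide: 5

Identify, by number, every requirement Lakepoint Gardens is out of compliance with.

1. resident-rights training 274 days ago vs limit 270 → not met
2. condition 'administers injections' does not hold → requirement n/a → met
3. activity calendar absent → not met
4. registered nurses on call 0 < 3 → not met
5. residents per night-shift aide 5 ≤ 10 → met
6. elopement drill 85 days ago vs limit 90 → met
7. grievance procedure absent → not met
8. open plan-of-correction items 0 ≤ 4 → met
9. dietary services review 393 days ago vs limit 365 → not met
10. resident trust fund surety bond $100,000 ≥ $85,000 → met
Not met: 1, 3, 4, 7, 9

1, 3, 4, 7, 9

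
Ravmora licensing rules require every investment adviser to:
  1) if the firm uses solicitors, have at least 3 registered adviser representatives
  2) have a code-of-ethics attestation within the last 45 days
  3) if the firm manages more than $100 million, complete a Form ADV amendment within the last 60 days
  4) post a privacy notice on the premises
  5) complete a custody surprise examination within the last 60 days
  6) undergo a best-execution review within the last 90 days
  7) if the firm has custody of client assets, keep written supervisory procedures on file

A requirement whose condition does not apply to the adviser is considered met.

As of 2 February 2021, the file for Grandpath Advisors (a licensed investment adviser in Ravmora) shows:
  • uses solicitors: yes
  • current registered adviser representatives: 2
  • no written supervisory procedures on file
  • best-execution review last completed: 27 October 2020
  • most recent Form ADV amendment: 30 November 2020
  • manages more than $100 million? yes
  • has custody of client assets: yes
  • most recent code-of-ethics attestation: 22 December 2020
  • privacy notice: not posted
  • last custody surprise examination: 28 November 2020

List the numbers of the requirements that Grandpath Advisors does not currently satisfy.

1, 3, 4, 5, 6, 7

1. condition 'uses solicitors' holds; registered adviser representatives 2 < 3 → not met
2. code-of-ethics attestation 42 days ago vs limit 45 → met
3. condition 'manages more than $100 million' holds; Form ADV amendment 64 days ago vs limit 60 → not met
4. privacy notice absent → not met
5. custody surprise examination 66 days ago vs limit 60 → not met
6. best-execution review 98 days ago vs limit 90 → not met
7. condition 'has custody of client assets' holds; written supervisory procedures absent → not met
Not met: 1, 3, 4, 5, 6, 7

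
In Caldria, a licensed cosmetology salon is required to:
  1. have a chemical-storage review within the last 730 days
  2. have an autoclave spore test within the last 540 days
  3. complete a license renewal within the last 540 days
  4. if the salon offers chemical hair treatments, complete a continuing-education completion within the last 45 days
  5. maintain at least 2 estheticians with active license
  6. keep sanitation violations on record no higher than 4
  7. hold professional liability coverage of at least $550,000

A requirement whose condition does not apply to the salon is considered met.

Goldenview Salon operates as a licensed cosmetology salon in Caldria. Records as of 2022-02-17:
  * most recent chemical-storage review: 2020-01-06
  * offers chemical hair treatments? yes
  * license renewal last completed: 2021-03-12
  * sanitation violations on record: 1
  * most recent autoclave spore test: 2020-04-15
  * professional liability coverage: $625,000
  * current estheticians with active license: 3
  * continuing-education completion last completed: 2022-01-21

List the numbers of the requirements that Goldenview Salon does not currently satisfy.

1. chemical-storage review 773 days ago vs limit 730 → not met
2. autoclave spore test 673 days ago vs limit 540 → not met
3. license renewal 342 days ago vs limit 540 → met
4. condition 'offers chemical hair treatments' holds; continuing-education completion 27 days ago vs limit 45 → met
5. estheticians with active license 3 ≥ 2 → met
6. sanitation violations on record 1 ≤ 4 → met
7. professional liability coverage $625,000 ≥ $550,000 → met
Not met: 1, 2

1, 2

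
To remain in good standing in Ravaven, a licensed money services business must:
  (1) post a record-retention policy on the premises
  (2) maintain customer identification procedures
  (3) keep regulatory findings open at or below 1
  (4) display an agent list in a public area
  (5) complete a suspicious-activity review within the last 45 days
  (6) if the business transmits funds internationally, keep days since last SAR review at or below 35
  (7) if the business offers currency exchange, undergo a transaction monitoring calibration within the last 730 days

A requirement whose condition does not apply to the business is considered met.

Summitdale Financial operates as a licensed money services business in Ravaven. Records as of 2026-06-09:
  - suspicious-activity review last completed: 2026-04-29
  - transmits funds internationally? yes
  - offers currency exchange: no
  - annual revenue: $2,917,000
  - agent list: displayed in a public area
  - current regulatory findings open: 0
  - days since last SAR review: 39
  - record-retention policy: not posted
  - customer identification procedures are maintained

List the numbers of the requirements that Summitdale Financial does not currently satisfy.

1. record-retention policy absent → not met
2. customer identification procedures present → met
3. regulatory findings open 0 ≤ 1 → met
4. agent list present → met
5. suspicious-activity review 41 days ago vs limit 45 → met
6. condition 'transmits funds internationally' holds; days since last SAR review 39 > 35 → not met
7. condition 'offers currency exchange' does not hold → requirement n/a → met
Not met: 1, 6

1, 6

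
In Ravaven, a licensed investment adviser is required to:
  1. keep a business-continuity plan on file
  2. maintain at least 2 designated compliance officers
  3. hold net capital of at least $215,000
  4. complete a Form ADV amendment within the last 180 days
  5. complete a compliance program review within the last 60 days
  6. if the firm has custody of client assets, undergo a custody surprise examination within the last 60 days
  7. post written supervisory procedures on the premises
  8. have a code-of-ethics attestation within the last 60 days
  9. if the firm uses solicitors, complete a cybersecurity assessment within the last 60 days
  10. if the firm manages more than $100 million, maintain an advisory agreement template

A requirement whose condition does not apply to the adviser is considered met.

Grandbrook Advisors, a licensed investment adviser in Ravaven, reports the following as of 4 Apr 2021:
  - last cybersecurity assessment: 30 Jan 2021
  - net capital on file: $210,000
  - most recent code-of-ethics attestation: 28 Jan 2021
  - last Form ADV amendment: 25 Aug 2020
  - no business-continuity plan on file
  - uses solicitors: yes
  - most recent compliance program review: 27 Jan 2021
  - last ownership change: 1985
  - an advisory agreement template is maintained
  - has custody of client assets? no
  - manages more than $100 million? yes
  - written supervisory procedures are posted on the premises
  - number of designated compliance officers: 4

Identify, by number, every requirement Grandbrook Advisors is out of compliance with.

1. business-continuity plan absent → not met
2. designated compliance officers 4 ≥ 2 → met
3. net capital $210,000 < $215,000 → not met
4. Form ADV amendment 222 days ago vs limit 180 → not met
5. compliance program review 67 days ago vs limit 60 → not met
6. condition 'has custody of client assets' does not hold → requirement n/a → met
7. written supervisory procedures present → met
8. code-of-ethics attestation 66 days ago vs limit 60 → not met
9. condition 'uses solicitors' holds; cybersecurity assessment 64 days ago vs limit 60 → not met
10. condition 'manages more than $100 million' holds; advisory agreement template present → met
Not met: 1, 3, 4, 5, 8, 9

1, 3, 4, 5, 8, 9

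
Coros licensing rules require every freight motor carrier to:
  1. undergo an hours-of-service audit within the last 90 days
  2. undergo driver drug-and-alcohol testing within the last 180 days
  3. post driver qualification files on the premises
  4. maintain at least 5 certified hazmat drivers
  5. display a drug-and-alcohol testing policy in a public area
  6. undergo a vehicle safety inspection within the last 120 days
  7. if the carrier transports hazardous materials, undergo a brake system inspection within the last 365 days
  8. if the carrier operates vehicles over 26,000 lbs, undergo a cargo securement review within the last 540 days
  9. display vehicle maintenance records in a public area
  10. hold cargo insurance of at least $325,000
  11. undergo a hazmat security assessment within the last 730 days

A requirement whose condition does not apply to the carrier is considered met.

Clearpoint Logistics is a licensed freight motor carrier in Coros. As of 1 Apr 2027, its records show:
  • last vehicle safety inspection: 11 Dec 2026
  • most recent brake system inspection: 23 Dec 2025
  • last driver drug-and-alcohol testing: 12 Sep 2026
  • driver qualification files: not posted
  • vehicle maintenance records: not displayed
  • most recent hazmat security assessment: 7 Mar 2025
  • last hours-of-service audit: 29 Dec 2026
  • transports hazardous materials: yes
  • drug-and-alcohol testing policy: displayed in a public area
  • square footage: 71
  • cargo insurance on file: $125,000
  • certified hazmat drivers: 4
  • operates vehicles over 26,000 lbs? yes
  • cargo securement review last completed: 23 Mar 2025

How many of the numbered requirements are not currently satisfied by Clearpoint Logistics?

1. hours-of-service audit 93 days ago vs limit 90 → not met
2. driver drug-and-alcohol testing 201 days ago vs limit 180 → not met
3. driver qualification files absent → not met
4. certified hazmat drivers 4 < 5 → not met
5. drug-and-alcohol testing policy present → met
6. vehicle safety inspection 111 days ago vs limit 120 → met
7. condition 'transports hazardous materials' holds; brake system inspection 464 days ago vs limit 365 → not met
8. condition 'operates vehicles over 26,000 lbs' holds; cargo securement review 739 days ago vs limit 540 → not met
9. vehicle maintenance records absent → not met
10. cargo insurance $125,000 < $325,000 → not met
11. hazmat security assessment 755 days ago vs limit 730 → not met
Not met: 9 of 11

9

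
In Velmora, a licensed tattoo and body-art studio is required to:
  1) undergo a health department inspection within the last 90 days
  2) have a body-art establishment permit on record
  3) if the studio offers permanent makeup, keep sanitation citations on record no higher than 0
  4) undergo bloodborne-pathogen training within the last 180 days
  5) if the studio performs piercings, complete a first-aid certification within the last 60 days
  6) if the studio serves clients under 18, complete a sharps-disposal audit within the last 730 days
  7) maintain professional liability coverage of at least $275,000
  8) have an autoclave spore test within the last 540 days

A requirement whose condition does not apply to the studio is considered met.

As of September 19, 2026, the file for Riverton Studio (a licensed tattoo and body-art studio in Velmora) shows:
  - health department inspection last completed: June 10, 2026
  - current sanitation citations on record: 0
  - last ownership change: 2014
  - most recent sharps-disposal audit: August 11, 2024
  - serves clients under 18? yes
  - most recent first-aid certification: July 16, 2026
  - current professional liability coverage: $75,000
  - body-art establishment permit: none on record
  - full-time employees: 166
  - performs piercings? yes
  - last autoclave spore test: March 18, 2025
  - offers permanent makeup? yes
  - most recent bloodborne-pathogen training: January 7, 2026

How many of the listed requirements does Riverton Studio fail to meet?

7

1. health department inspection 101 days ago vs limit 90 → not met
2. body-art establishment permit absent → not met
3. condition 'offers permanent makeup' holds; sanitation citations on record 0 ≤ 0 → met
4. bloodborne-pathogen training 255 days ago vs limit 180 → not met
5. condition 'performs piercings' holds; first-aid certification 65 days ago vs limit 60 → not met
6. condition 'serves clients under 18' holds; sharps-disposal audit 769 days ago vs limit 730 → not met
7. professional liability coverage $75,000 < $275,000 → not met
8. autoclave spore test 550 days ago vs limit 540 → not met
Not met: 7 of 8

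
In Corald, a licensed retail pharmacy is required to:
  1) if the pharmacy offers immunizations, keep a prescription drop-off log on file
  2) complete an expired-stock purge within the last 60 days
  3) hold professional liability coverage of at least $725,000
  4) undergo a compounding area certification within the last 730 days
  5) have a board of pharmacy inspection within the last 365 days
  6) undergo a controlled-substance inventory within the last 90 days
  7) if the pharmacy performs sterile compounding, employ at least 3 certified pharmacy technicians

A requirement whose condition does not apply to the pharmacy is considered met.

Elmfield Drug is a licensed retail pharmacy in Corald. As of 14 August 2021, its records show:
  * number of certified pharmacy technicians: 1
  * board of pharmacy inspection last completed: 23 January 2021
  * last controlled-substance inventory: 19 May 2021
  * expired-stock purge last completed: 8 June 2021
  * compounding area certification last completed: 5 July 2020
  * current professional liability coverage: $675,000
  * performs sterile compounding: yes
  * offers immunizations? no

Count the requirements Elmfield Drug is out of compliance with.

1. condition 'offers immunizations' does not hold → requirement n/a → met
2. expired-stock purge 67 days ago vs limit 60 → not met
3. professional liability coverage $675,000 < $725,000 → not met
4. compounding area certification 405 days ago vs limit 730 → met
5. board of pharmacy inspection 203 days ago vs limit 365 → met
6. controlled-substance inventory 87 days ago vs limit 90 → met
7. condition 'performs sterile compounding' holds; certified pharmacy technicians 1 < 3 → not met
Not met: 3 of 7

3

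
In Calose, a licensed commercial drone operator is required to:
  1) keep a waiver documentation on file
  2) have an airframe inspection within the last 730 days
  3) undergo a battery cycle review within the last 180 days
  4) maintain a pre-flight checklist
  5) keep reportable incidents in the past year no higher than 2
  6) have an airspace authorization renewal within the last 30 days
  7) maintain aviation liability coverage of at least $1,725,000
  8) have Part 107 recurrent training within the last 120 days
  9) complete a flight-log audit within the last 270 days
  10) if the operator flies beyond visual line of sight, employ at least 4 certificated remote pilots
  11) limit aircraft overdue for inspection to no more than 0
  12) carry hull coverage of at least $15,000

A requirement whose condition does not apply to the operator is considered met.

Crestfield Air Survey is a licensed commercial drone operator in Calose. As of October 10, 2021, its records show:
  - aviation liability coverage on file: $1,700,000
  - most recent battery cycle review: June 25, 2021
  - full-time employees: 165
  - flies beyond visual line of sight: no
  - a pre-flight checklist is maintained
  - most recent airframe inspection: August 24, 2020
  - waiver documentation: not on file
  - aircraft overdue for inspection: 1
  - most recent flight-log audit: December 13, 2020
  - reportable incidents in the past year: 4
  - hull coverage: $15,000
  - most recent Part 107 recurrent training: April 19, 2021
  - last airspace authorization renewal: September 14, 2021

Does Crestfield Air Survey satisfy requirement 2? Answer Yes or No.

Yes

2. airframe inspection 412 days ago vs limit 730 → met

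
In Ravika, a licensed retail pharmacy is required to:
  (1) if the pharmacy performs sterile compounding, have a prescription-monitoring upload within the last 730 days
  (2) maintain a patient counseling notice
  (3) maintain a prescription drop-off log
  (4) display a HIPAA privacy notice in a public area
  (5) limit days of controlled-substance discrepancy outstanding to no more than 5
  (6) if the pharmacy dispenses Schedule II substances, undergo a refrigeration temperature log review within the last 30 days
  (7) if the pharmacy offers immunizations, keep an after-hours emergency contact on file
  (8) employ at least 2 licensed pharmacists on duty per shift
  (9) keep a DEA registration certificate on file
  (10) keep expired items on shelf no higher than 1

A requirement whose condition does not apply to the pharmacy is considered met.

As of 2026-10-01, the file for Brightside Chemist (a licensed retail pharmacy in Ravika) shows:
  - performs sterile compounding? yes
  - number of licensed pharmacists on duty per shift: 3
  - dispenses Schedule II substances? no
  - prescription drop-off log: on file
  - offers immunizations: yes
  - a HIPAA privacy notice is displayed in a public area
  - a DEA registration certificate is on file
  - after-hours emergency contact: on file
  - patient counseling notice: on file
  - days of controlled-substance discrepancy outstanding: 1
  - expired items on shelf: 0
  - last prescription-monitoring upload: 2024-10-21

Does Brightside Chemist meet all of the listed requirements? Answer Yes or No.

1. condition 'performs sterile compounding' holds; prescription-monitoring upload 710 days ago vs limit 730 → met
2. patient counseling notice present → met
3. prescription drop-off log present → met
4. HIPAA privacy notice present → met
5. days of controlled-substance discrepancy outstanding 1 ≤ 5 → met
6. condition 'dispenses Schedule II substances' does not hold → requirement n/a → met
7. condition 'offers immunizations' holds; after-hours emergency contact present → met
8. licensed pharmacists on duty per shift 3 ≥ 2 → met
9. DEA registration certificate present → met
10. expired items on shelf 0 ≤ 1 → met
All met.

Yes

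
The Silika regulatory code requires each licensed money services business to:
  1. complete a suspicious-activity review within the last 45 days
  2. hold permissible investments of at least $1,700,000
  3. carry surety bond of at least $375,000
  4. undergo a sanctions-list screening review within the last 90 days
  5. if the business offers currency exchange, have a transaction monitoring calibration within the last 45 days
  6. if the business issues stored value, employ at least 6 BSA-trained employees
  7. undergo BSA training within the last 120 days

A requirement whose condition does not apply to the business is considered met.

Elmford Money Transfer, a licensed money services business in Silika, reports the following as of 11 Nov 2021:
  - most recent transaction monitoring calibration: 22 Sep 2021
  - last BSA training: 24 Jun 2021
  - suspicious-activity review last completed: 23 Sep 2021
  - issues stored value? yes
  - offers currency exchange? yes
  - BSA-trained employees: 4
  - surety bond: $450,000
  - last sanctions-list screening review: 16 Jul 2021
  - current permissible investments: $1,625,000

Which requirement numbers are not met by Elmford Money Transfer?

1. suspicious-activity review 49 days ago vs limit 45 → not met
2. permissible investments $1,625,000 < $1,700,000 → not met
3. surety bond $450,000 ≥ $375,000 → met
4. sanctions-list screening review 118 days ago vs limit 90 → not met
5. condition 'offers currency exchange' holds; transaction monitoring calibration 50 days ago vs limit 45 → not met
6. condition 'issues stored value' holds; BSA-trained employees 4 < 6 → not met
7. BSA training 140 days ago vs limit 120 → not met
Not met: 1, 2, 4, 5, 6, 7

1, 2, 4, 5, 6, 7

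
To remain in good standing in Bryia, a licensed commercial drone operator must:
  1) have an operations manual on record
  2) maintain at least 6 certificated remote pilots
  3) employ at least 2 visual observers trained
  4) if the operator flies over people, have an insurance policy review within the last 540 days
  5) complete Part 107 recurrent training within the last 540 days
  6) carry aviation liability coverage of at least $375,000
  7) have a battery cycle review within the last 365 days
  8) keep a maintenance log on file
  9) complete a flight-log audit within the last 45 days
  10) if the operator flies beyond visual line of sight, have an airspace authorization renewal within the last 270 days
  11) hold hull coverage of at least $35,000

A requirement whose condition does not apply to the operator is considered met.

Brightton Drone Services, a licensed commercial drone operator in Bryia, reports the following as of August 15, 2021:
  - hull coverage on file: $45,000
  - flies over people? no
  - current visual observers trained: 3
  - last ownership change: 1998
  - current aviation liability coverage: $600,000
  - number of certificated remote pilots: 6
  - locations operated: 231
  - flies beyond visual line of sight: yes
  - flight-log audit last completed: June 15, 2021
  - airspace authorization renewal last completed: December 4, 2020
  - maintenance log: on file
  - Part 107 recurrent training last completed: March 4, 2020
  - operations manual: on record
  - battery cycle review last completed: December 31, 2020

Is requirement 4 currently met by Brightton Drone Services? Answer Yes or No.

4. condition 'flies over people' does not hold → requirement n/a → met

Yes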